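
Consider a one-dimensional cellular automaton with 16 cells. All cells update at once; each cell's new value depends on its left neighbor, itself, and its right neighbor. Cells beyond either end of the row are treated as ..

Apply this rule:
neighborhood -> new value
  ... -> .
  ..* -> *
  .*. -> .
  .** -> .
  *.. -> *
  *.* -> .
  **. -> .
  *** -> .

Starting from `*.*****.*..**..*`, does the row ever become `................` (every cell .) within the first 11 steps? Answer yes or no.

.........**..**.
........*..**..*
.......*.**..**.
......*....**..*
.....*.*..*..**.
....*...**.**..*
...*.*.*.....**.
..*.....*...*..*
.*.*...*.*.*.**.
*...*.*........*
.*.*...*......*.
step 11 is .*.*...*......*., still not uniform .

no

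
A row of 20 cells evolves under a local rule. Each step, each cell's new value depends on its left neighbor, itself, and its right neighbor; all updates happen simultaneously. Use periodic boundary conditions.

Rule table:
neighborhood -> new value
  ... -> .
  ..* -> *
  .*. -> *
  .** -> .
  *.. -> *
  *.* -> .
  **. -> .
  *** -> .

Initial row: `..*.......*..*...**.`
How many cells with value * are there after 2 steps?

step 1: .***.....******.*..*
step 2: ....*...*.......****
count of *: 6

6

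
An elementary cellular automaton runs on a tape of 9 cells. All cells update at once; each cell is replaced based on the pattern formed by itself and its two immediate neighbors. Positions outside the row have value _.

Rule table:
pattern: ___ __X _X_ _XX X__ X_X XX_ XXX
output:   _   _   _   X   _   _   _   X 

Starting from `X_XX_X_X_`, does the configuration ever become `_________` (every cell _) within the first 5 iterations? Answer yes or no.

yes

__X______
_________
all cells are _ at iteration 2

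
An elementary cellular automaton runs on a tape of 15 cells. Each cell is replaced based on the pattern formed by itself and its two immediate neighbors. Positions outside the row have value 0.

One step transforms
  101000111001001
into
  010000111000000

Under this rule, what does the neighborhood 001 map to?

At position 5 the neighborhood is 001; the next row has 0 there.

0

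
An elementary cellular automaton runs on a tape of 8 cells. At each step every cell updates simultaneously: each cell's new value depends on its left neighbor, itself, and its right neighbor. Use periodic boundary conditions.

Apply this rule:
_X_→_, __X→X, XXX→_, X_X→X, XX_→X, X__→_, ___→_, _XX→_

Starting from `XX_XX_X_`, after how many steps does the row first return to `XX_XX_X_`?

_XX_XX_X
X_XX_XX_
_X_XX_XX
X_X_XX_X
XX_X_XX_
_XX_X_XX
X_XX_X_X
XX_XX_X_

8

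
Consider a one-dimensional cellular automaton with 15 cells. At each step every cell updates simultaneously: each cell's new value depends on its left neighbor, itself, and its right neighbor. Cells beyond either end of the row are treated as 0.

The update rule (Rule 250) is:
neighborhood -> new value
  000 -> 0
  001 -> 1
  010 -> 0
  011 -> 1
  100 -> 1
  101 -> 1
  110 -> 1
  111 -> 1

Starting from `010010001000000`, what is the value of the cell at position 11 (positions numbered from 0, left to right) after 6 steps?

101101010100000
011110101010000
111111010101000
111111101010100
111111110101010
111111111010101
position 11 holds 0

0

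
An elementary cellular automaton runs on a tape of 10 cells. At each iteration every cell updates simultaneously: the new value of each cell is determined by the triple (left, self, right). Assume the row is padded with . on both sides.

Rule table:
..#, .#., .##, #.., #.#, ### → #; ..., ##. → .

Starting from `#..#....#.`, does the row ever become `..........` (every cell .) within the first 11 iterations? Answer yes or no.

no

#####..###
####.####.
###.####.#
##.####.##
#.####.##.
#####.##.#
####.##.##
###.##.##.
##.##.##.#
#.##.##.##
###.##.##.
iteration 11 is ###.##.##., still not uniform .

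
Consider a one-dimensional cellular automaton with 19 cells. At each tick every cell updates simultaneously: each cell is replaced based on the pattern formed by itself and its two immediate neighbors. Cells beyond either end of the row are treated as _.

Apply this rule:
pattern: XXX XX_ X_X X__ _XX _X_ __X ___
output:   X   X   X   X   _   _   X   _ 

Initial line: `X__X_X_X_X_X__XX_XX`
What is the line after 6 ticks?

X_X_X_XX_X_X_X_X_XX

_XX_X_X_X_X_XX_XX_X
X_XX_X_X_X_X_XX_XX_
_X_XX_X_X_X_X_XX_XX
X_X_XX_X_X_X_X_XX_X
_X_X_XX_X_X_X_X_XX_
X_X_X_XX_X_X_X_X_XX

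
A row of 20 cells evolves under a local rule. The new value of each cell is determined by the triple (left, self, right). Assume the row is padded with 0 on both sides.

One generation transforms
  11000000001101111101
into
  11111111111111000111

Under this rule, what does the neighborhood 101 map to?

At position 12 the neighborhood is 101; the next row has 1 there.

1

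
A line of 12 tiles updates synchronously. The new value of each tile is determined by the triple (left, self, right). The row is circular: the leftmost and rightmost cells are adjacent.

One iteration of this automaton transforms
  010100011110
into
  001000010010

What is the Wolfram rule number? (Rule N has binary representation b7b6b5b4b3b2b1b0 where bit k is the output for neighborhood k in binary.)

position 8: 111 → 0  (bit 7 = 0)
position 10: 110 → 1  (bit 6 = 1)
position 2: 101 → 1  (bit 5 = 1)
position 4: 100 → 0  (bit 4 = 0)
position 7: 011 → 1  (bit 3 = 1)
position 1: 010 → 0  (bit 2 = 0)
position 0: 001 → 0  (bit 1 = 0)
position 5: 000 → 0  (bit 0 = 0)
bits b7..b0 = 01101000 = 104

104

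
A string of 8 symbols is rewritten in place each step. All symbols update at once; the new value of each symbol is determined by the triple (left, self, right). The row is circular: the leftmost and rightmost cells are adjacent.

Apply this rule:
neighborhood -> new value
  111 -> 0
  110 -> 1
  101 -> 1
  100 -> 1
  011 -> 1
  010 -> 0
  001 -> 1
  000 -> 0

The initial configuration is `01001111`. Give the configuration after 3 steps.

00111000

step 1: 10111001
step 2: 11101111
step 3: 00111000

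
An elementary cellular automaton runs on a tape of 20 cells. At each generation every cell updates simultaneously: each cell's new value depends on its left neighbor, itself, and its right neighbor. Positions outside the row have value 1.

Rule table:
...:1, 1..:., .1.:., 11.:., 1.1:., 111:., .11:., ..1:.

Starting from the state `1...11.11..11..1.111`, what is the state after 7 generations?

.11.................

..1.................
....111111111111111.
.11.................
....111111111111111.  (repeats generation 2; period 2)
generation 7: .11.................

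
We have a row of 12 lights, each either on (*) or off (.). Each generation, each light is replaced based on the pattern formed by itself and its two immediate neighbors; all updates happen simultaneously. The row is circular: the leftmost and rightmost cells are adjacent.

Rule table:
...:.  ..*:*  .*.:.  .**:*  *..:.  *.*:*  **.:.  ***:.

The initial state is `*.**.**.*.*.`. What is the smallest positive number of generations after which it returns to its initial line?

.**.**.*.*.*
**.**.*.*.*.
*.**.*.*.*.*
.**.*.*.*.**
**.*.*.*.**.
*.*.*.*.**.*
.*.*.*.**.**
*.*.*.**.**.
.*.*.**.**.*
*.*.**.**.*.
.*.**.**.*.*
*.**.**.*.*.

12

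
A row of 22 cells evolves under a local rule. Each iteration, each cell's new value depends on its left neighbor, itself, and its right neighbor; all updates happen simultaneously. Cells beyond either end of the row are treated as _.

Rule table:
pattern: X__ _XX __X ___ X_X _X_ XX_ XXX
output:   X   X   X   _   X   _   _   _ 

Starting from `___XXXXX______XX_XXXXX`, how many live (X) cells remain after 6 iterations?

__XX____X____XX_XX____
_XX_X__X_X__XX_XX_X___
XX_X_XX_X_XXX_XX_X_X__
X_X_XX_X_XX__XX_X_X_X_
_X_XX_X_XX_XXX_X_X_X_X
X_XX_X_XX_XX__X_X_X_X_
count of X: 12

12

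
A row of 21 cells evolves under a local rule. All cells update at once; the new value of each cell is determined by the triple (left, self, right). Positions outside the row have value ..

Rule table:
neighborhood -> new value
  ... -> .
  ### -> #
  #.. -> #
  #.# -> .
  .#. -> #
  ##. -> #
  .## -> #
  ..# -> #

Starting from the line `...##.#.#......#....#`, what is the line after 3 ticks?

#####.#.#############

..###.#.##....###..##
.####.#.###..########
#####.#.#############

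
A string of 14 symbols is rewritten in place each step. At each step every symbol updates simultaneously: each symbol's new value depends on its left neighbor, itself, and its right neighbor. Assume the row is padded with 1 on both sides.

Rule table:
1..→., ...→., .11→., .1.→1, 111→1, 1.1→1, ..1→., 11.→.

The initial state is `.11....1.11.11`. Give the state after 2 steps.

...........11.

1......11..1.1
...........11.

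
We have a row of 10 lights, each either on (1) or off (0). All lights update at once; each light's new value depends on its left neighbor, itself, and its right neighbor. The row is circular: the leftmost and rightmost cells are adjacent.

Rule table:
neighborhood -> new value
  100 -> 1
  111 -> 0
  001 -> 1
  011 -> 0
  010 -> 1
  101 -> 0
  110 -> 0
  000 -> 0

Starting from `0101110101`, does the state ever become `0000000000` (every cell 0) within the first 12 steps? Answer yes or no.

0100000101
0110001101
0001010001
1011011011
0000000000
all cells are 0 at step 5

yes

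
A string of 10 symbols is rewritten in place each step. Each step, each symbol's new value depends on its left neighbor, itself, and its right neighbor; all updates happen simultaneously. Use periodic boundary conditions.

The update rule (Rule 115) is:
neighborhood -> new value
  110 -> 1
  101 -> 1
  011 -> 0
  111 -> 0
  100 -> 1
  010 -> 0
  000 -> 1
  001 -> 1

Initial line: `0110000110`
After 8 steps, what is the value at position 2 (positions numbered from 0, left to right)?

1011111011
1100001100
0111110111
1000011001
1111101110
0000110011
1111011101
0001100110
position 2 holds 0

0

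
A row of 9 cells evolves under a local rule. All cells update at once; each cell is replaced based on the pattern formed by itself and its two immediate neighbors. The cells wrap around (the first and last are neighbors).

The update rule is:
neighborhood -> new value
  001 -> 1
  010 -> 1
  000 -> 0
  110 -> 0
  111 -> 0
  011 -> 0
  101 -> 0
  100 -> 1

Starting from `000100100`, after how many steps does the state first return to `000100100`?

001111110
010000001
011000011
000100100

4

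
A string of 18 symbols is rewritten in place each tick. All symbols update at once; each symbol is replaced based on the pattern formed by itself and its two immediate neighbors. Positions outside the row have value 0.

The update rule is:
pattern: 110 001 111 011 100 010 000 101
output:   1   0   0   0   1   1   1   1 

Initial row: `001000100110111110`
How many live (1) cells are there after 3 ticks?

101110110011000011
110011011001111001
011001101100001101
count of 1: 9

9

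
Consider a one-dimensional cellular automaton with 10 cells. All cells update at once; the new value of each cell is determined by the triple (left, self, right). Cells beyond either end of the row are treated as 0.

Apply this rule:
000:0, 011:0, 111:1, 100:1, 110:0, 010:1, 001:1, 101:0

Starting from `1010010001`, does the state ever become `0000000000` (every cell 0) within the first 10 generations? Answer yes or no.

generation 1: 1011111011
generation 2: 1001110000
generation 3: 1110101000
generation 4: 0100101100
generation 5: 1111100010
generation 6: 0111010111
generation 7: 1010010010
generation 8: 1011111111
generation 9: 1001111110
generation 10: 1110111101
generation 10 is 1110111101, still not uniform 0

no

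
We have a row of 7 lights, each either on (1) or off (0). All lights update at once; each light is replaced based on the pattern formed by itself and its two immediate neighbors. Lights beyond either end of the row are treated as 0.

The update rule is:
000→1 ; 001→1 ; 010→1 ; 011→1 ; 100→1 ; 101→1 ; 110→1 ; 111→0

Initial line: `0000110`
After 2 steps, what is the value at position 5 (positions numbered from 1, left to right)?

0

1111111
1000001
position 5 holds 0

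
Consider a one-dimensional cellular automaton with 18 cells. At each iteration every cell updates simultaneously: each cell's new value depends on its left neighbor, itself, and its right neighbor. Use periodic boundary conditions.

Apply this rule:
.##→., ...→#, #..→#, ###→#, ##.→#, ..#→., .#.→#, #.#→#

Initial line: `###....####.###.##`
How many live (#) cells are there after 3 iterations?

14

######..####.###.#
#######..####.###.
.#######..####.###
count of #: 14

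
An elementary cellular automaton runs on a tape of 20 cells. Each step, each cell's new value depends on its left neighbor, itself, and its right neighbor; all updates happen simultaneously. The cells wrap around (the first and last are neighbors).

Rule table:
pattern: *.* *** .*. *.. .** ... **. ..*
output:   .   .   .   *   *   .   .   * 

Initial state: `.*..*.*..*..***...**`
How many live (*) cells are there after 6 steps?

8

..**...**.***..*.**.
.**.*.**..*..**..*.*
.*....*.**.***.**...
*.*..*..*..*...*.*..
...**.**.**.*.*...**
*.**..*..*.....*.**.
count of *: 8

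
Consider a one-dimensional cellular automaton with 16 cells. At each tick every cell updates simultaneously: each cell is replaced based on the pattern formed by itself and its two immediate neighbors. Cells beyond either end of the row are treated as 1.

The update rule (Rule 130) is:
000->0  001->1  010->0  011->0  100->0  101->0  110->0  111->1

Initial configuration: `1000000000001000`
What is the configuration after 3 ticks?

0000000001000100

tick 1: 0000000000010001
tick 2: 0000000000100010
tick 3: 0000000001000100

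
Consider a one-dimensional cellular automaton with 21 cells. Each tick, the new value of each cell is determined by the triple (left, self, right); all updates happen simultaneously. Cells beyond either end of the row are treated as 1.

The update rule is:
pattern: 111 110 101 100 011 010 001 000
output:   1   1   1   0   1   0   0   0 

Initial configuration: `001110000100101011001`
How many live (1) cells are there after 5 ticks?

001110000000010111001
001110000000001111001
001110000000001111001  (fixed point — unchanged through tick 5)
count of 1: 8

8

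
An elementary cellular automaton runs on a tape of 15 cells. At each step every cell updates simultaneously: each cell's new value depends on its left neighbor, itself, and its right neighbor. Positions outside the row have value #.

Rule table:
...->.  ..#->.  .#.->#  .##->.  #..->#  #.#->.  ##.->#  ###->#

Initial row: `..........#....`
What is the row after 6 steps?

######.......#.

step 1: #.........##...
step 2: ##.........##..
step 3: ###.........##.
step 4: ####.........#.
step 5: #####........#.
step 6: ######.......#.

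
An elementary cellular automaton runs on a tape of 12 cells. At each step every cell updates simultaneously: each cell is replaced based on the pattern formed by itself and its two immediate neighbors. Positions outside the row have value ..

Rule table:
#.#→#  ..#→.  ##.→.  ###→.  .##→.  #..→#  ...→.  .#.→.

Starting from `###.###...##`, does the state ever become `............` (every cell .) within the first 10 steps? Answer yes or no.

step 1: ...#...#....
step 2: ....#...#...
step 3: .....#...#..
step 4: ......#...#.
step 5: .......#...#
step 6: ........#...
step 7: .........#..
step 8: ..........#.
step 9: ...........#
step 10: ............
all cells are . at step 10

yes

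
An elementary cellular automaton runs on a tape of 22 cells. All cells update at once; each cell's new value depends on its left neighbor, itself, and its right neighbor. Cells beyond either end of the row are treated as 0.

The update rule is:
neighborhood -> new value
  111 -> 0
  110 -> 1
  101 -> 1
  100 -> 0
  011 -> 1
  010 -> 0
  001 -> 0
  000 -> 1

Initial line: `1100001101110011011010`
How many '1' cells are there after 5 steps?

step 1: 1101101111010011111100
step 2: 1111111001100010000101
step 3: 1000001001101000110010
step 4: 0011100001110010110000
step 5: 1010101101010001110111
count of 1: 13

13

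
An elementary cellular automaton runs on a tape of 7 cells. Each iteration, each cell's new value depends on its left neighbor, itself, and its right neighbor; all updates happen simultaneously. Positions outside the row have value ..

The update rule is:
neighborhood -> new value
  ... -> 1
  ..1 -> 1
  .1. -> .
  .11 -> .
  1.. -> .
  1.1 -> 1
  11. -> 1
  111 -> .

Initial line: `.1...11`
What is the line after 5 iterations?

1..11.1
..1.11.
11.1.1.
.11.1..
1.11..1

1.11..1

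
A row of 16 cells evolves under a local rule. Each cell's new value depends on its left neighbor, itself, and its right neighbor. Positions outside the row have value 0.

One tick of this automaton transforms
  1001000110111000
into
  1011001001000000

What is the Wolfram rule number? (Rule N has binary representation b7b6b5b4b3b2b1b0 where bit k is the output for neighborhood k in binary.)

position 11: 111 → 0  (bit 7 = 0)
position 8: 110 → 0  (bit 6 = 0)
position 9: 101 → 1  (bit 5 = 1)
position 1: 100 → 0  (bit 4 = 0)
position 7: 011 → 0  (bit 3 = 0)
position 0: 010 → 1  (bit 2 = 1)
position 2: 001 → 1  (bit 1 = 1)
position 5: 000 → 0  (bit 0 = 0)
bits b7..b0 = 00100110 = 38

38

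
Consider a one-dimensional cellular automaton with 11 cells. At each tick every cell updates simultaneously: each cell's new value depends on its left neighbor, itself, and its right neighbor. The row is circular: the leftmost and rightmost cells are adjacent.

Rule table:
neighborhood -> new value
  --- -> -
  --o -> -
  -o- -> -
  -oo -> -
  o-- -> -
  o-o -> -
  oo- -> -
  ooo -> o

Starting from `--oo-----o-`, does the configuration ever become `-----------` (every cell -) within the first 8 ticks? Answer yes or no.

yes

tick 1: -----------
all cells are - at tick 1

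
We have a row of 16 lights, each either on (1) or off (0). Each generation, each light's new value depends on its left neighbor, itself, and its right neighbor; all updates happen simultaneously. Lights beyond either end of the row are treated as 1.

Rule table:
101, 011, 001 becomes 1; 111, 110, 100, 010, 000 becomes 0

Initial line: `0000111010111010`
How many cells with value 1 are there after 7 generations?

9

generation 1: 0001100101100101
generation 2: 0011001011001011
generation 3: 0110010110010110
generation 4: 1100101100101101
generation 5: 0001011001011011
generation 6: 0010110010110110
generation 7: 0101100101101101
count of 1: 9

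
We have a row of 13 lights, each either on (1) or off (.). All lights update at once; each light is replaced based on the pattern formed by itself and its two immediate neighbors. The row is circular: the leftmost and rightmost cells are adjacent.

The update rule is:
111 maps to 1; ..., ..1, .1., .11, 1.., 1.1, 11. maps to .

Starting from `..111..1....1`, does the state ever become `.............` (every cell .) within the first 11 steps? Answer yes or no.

yes

step 1: ...1.........
step 2: .............
all cells are . at step 2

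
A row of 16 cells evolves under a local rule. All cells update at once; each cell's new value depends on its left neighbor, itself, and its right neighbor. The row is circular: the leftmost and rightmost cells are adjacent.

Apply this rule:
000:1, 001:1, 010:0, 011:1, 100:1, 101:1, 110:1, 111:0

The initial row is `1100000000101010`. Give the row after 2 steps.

0000000001101011

step 1: 1111111111010101
step 2: 0000000001101011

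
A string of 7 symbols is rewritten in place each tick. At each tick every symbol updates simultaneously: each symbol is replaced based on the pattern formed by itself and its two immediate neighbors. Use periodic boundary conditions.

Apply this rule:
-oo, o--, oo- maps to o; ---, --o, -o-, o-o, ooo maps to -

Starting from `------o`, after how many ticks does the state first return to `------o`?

7

tick 1: o------
tick 2: -o-----
tick 3: --o----
tick 4: ---o---
tick 5: ----o--
tick 6: -----o-
tick 7: ------o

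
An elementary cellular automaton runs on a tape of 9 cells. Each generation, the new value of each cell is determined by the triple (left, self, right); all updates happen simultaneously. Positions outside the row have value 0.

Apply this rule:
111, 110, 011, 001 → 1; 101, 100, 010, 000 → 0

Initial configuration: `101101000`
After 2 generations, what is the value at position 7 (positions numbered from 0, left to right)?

001100000
011100000
position 7 holds 0

0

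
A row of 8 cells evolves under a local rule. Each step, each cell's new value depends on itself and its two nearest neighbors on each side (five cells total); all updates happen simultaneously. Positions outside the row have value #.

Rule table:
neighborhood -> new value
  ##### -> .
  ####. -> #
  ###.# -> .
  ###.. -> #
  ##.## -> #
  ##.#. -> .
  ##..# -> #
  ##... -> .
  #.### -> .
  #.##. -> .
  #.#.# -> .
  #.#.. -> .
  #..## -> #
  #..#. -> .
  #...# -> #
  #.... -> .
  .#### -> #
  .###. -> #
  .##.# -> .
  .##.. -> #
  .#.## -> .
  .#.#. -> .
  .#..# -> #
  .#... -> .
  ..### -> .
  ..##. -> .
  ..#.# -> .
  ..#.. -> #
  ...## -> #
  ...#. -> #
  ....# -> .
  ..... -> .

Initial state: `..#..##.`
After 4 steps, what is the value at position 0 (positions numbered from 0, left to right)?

.

#.###..#
.#.####.
....##.#
...#..#.
position 0 holds .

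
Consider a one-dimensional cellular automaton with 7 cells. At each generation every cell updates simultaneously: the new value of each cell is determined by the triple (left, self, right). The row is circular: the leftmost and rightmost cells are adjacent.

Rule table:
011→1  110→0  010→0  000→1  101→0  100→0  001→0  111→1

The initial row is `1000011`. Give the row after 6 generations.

0011000

0011011
0010010
1000000
0011110
1011100
0011000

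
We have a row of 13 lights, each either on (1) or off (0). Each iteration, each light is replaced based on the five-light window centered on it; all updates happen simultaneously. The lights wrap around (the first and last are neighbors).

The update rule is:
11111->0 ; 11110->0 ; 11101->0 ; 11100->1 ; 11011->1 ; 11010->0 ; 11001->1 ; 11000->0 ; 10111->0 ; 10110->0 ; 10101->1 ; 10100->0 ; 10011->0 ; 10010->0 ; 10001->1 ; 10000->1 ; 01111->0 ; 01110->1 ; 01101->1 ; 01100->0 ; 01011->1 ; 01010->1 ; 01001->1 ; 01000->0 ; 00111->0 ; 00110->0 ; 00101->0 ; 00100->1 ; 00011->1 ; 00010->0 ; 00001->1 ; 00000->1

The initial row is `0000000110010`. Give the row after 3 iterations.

0111110010011

1111111001010
0000001100111
0111110010011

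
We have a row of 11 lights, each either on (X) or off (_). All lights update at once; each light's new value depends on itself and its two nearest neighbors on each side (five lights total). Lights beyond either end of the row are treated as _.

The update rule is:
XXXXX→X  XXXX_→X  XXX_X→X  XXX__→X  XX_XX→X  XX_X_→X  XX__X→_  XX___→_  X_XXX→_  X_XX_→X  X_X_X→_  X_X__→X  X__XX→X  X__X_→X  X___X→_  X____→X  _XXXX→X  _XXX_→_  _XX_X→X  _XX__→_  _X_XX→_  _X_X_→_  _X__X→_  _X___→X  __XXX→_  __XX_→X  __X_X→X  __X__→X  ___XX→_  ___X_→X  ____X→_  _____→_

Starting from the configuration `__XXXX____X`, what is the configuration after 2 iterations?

iteration 1: ___XXX_X_XX
iteration 2: _____XX__X_

_____XX__X_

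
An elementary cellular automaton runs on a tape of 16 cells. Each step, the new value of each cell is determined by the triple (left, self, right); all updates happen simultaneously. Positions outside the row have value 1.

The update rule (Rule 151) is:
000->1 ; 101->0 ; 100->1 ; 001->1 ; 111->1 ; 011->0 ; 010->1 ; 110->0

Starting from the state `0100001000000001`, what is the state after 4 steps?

1000111111110001

0111111111111110
0011111111111100
1101111111111011
1000111111110001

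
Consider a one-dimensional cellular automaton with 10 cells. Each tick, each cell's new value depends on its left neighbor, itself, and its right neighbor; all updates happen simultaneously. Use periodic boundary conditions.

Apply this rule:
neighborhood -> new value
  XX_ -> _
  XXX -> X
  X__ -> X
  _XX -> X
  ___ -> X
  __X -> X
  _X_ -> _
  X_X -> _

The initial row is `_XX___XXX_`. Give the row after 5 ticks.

tick 1: XX_XXXXX_X
tick 2: X__XXXX__X
tick 3: _XXXXX_XXX
tick 4: _XXXX__XX_
tick 5: XXXX_XXX_X

XXXX_XXX_X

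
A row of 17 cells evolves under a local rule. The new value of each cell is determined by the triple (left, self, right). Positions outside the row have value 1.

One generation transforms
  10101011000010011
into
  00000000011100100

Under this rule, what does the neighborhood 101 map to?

0

At position 1 the neighborhood is 101; the next row has 0 there.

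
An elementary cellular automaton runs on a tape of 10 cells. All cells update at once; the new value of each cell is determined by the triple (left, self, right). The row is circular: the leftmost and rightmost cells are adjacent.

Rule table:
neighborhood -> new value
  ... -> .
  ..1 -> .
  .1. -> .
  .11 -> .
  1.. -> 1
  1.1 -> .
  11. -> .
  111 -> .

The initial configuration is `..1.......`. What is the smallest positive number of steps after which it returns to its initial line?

10

...1......
....1.....
.....1....
......1...
.......1..
........1.
.........1
1.........
.1........
..1.......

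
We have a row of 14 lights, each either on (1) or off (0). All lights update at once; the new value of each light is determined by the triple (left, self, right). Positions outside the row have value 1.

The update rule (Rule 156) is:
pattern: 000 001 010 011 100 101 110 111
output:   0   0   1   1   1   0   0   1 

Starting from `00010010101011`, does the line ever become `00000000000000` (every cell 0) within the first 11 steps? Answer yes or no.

10011010101011
01010010101011
01011010101011
01010010101011  (repeats step 2; period 2)
step 11: 01011010101011
step 11 is 01011010101011, still not uniform 0

no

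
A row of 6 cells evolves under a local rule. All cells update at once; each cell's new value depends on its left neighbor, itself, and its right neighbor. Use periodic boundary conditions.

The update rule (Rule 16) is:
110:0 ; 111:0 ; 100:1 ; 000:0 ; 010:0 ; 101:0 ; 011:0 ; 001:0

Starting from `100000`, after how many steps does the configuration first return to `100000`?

010000
001000
000100
000010
000001
100000

6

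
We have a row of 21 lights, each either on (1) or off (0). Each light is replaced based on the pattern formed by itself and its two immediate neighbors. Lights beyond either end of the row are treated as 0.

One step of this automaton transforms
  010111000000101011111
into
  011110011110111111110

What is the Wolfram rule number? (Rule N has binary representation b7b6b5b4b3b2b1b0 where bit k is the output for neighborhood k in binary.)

position 4: 111 → 1  (bit 7 = 1)
position 5: 110 → 0  (bit 6 = 0)
position 2: 101 → 1  (bit 5 = 1)
position 6: 100 → 0  (bit 4 = 0)
position 3: 011 → 1  (bit 3 = 1)
position 1: 010 → 1  (bit 2 = 1)
position 0: 001 → 0  (bit 1 = 0)
position 7: 000 → 1  (bit 0 = 1)
bits b7..b0 = 10101101 = 173

173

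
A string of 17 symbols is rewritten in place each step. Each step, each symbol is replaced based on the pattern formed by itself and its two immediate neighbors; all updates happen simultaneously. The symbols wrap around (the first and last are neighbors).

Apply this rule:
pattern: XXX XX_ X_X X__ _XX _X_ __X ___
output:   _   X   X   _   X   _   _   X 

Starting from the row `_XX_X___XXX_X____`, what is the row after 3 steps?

_XX__X__XX_X___XX

_XXX__X_X_XX__XXX
XX_X___X_XXX__X_X
_XX__X__XX_X___XX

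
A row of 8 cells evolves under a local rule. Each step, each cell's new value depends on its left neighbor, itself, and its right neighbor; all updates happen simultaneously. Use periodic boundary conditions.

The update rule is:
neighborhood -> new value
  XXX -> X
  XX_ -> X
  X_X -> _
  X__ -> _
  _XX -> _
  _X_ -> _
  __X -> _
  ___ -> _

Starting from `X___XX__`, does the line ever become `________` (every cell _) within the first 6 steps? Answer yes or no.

_____X__
________
all cells are _ at step 2

yes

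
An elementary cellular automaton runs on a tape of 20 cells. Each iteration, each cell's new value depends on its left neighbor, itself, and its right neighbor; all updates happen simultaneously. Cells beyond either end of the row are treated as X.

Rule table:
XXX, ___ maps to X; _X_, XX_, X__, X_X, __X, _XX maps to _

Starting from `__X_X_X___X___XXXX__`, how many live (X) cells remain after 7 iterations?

4

iteration 1: ________X___X__XX___
iteration 2: _XXXXXX___X_______X_
iteration 3: __XXXX__X___XXXXX___
iteration 4: ___XX_____X__XXX__X_
iteration 5: _X____XXX_____X_____
iteration 6: ___XX__X__XXX___XXX_
iteration 7: _X_________X__X__X__
count of X: 4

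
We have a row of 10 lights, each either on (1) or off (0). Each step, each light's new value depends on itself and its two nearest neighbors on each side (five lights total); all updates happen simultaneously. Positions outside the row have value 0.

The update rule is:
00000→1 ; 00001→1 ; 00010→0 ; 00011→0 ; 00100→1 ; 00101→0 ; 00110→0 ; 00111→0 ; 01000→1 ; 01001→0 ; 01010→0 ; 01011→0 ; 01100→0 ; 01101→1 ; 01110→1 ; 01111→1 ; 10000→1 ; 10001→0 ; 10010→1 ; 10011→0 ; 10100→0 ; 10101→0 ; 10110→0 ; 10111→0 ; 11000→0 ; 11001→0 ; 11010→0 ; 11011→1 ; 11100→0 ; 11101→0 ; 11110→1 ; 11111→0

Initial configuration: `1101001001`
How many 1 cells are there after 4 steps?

9

0100011011
0110001100
0000000001
1111111101
count of 1: 9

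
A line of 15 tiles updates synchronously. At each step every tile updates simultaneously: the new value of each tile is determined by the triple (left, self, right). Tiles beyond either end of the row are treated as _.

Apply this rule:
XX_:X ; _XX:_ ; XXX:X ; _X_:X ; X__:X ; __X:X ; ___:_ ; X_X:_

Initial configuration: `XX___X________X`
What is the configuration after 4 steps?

X__XX__XXXX_X_X

step 1: _XX_XXX______XX
step 2: X_X__XXX____X_X
step 3: X_XXX_XXX__XX_X
step 4: X__XX__XXXX_X_X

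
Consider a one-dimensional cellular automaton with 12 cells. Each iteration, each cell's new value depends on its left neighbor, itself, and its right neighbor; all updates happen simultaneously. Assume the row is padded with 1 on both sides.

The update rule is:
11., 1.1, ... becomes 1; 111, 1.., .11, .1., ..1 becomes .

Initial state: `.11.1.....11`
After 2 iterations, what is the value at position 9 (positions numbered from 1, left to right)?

1.11..111...
11.1....1.1.
position 9 holds 1

1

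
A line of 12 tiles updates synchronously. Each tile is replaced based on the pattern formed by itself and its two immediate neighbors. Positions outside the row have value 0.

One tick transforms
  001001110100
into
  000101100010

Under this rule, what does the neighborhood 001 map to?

0

At position 1 the neighborhood is 001; the next row has 0 there.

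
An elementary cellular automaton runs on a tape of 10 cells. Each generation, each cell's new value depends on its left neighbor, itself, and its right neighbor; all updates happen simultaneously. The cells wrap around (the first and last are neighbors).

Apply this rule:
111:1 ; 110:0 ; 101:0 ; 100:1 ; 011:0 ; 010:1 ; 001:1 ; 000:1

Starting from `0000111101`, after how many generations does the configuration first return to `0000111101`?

generation 1: 1111011001
generation 2: 1110000110
generation 3: 0101111000
generation 4: 1100110111
generation 5: 1011000011
generation 6: 0000111101

6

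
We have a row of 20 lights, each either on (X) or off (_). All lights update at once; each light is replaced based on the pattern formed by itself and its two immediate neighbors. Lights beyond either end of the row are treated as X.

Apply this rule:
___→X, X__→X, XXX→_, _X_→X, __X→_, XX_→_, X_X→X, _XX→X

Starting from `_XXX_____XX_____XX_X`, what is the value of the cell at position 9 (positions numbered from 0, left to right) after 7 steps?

_

step 1: XX__XXXX_X_XXXX_X_XX
step 2: __X_X___XXXX___XXXX_
step 3: X_XXXXX_X___XX_X___X
step 4: _XX____XXXX_X_XXXX_X
step 5: XX_XXX_X___XXXX___XX
step 6: __XX__XXXX_X___XX_X_
step 7: X_X_X_X___XXXX_X_XXX
position 9 holds _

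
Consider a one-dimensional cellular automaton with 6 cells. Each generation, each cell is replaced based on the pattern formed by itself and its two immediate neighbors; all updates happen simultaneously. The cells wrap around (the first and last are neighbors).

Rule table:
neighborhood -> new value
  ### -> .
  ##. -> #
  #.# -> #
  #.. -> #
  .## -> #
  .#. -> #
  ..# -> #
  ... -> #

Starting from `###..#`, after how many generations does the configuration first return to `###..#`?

generation 1: ..####
generation 2: ###..#

2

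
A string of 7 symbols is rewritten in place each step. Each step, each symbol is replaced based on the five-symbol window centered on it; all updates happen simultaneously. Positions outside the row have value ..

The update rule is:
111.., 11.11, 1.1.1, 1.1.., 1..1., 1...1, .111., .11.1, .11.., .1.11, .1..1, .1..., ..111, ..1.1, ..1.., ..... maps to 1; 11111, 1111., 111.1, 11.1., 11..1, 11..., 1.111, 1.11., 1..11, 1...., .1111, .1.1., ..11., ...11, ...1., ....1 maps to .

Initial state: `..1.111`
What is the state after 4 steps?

step 1: ..11.11
step 2: ...11.1
step 3: 1...1.1
step 4: 111.1.1

111.1.1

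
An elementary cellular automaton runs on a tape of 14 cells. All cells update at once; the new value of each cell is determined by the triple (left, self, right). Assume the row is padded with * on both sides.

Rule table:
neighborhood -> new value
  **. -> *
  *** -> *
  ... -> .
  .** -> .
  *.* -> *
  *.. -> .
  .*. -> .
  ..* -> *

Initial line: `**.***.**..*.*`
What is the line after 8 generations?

**********.***

***.***.*.*.*.
****.***.*.*.*
*****.***.*.*.
******.***.*.*
*******.***.*.
********.***.*
*********.***.
**********.***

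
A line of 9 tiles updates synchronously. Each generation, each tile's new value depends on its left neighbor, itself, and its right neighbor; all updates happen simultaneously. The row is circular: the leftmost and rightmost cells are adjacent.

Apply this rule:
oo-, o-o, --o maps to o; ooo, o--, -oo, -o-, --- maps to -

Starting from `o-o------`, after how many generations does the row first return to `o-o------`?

-o------o
o------o-
------o-o
-----o-o-
----o-o--
---o-o---
--o-o----
-o-o-----
o-o------

9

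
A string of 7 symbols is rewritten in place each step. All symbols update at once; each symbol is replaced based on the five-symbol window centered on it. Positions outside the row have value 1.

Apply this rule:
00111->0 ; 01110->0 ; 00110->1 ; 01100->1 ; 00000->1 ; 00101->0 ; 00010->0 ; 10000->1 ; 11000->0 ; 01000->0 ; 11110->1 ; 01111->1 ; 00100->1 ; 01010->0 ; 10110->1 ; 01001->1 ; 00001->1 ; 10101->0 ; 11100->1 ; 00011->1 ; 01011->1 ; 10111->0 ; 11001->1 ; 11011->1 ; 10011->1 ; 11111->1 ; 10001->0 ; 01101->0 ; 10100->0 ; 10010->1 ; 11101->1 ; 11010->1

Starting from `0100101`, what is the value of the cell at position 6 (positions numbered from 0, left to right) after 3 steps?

0

1011010
1110101
1111010
position 6 holds 0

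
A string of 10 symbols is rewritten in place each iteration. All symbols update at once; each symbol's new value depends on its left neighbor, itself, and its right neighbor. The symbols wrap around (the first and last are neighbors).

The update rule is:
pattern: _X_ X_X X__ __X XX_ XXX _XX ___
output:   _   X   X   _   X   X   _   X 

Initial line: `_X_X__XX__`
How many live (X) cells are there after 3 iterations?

5

iteration 1: __X_X__XXX
iteration 2: X__X_X__XX
iteration 3: XX__X_X__X
count of X: 5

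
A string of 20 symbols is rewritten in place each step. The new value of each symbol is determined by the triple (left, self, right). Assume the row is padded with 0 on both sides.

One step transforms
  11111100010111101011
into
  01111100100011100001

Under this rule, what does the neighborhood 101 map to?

0

At position 10 the neighborhood is 101; the next row has 0 there.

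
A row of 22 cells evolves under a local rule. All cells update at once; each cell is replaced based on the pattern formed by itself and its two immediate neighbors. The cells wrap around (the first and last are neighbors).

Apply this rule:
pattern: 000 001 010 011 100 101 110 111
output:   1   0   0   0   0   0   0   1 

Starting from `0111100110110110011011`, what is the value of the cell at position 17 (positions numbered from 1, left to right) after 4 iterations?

1

0011000000000000000000
1000011111111111111111
0011001111111111111111
0000000111111111111110
position 17 holds 1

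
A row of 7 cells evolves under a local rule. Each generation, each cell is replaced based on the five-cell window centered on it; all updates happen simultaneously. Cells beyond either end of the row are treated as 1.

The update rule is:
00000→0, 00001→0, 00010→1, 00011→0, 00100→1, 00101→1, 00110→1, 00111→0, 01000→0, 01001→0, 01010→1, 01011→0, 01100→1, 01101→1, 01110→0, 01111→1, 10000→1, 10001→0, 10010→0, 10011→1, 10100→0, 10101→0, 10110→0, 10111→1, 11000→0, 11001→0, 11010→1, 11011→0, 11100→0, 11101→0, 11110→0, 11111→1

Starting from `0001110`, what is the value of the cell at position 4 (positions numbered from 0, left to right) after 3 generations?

0

0000000
0100000
1001000
position 4 holds 0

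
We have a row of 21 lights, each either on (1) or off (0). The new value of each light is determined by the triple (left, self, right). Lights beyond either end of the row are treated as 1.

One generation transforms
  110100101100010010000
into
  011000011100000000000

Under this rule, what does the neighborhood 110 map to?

At position 1 the neighborhood is 110; the next row has 1 there.

1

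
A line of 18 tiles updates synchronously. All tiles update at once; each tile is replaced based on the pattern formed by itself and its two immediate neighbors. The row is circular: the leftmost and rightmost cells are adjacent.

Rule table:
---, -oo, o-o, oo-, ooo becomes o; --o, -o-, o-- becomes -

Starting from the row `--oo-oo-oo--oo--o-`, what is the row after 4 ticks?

-ooooooooo--ooooo-

o-oooooooo--oo----
-ooooooooo--oo-oo-
-ooooooooo--ooooo-
-ooooooooo--ooooo-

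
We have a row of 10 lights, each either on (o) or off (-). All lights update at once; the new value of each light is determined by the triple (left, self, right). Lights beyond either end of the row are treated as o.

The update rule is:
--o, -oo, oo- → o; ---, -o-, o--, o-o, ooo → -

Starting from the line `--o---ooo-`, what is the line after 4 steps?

-o---oo-o-
----ooo---
---oo-o--o
--ooo---oo

--ooo---oo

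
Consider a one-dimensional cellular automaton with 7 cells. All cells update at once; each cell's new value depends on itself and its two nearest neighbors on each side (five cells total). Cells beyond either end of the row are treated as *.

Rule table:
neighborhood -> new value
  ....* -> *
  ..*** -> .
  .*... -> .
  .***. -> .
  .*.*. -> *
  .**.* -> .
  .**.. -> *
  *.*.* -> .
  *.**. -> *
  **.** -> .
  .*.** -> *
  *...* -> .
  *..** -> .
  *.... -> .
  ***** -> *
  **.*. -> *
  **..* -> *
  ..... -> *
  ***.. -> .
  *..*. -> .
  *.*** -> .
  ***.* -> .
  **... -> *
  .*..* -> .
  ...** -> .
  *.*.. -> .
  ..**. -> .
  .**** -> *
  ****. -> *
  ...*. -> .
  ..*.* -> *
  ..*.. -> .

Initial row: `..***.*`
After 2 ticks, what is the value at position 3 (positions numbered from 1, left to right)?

.

tick 1: *......
tick 2: .*.***.
position 3 holds .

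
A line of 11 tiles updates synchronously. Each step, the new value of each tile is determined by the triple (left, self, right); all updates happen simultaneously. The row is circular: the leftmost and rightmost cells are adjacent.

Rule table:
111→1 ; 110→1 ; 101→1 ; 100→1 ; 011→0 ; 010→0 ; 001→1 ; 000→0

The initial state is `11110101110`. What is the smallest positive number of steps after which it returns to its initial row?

01111010111
10111101011
11011110101
11101111010
01110111101
10111011110
01011101111
10101110111
11010111011
11101011101
11110101110

11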